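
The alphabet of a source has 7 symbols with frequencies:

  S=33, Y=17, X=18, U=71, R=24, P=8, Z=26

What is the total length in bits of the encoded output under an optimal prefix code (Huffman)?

512

Build the Huffman tree bottom-up:
merge P(8) and Y(17): 25
merge X(18) and R(24): 42
merge 25 and Z(26): 51
merge S(33) and 42: 75
merge 51 and U(71): 122
merge 75 and 122: 197
Total encoded bits = sum of merged weights = 25 + 42 + 51 + 75 + 122 + 197 = 512.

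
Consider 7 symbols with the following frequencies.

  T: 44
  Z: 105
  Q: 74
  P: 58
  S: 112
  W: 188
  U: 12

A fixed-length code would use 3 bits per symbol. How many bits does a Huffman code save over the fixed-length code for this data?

244

Fixed-length: 3 bits × 593 symbols = 1779 bits.
Huffman merges:
U(12) + T(44) → 56
56 + P(58) → 114
Q(74) + Z(105) → 179
S(112) + 114 → 226
179 + W(188) → 367
226 + 367 → 593
Huffman total = 56 + 114 + 179 + 226 + 367 + 593 = 1535 bits.
Saving = 1779 − 1535 = 244 bits.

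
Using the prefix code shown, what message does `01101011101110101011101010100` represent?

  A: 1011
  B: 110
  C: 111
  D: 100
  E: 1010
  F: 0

Read left to right; each codeword is recognised as soon as it completes (prefix code):
  0→F | 110→B | 1011→A | 1011→A | 1010→E | 1011→A | 1010→E | 1010→E | 0→F
Decoded message: FBAAEAEEF

FBAAEAEEF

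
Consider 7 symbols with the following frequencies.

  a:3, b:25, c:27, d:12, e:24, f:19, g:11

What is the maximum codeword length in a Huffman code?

Merge the two lowest-weight nodes at each step:
merge a(3) and g(11): 14
merge d(12) and 14: 26
merge f(19) and e(24): 43
merge b(25) and 26: 51
merge c(27) and 43: 70
merge 51 and 70: 121
The first pair merged (a, g) ends up deepest, at depth 4.

4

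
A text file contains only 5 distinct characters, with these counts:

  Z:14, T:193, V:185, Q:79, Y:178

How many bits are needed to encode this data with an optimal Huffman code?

1391

Greedily combine the two least-frequent nodes:
merge Z(14) and Q(79): 93
merge 93 and Y(178): 271
merge V(185) and T(193): 378
merge 271 and 378: 649
Total encoded bits = sum of merged weights = 93 + 271 + 378 + 649 = 1391.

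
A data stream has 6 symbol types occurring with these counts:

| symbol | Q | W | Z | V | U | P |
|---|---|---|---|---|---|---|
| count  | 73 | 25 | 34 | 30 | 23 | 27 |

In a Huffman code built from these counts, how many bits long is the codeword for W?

3

Repeatedly merge the two smallest:
combine U(23), W(25) → 48
combine P(27), V(30) → 57
combine Z(34), 48 → 82
combine 57, Q(73) → 130
combine 82, 130 → 212
W's leaf is at depth 3, giving a 3-bit codeword.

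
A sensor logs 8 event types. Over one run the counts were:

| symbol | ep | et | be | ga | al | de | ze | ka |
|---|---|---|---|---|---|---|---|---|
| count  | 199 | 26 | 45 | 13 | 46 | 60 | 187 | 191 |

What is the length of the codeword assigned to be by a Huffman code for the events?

4

Build the tree from the bottom:
merge ga(13) and et(26): 39
merge 39 and be(45): 84
merge al(46) and de(60): 106
merge 84 and 106: 190
merge ze(187) and 190: 377
merge ka(191) and ep(199): 390
merge 377 and 390: 767
The subtree containing be is merged 4 times, so code length = 4.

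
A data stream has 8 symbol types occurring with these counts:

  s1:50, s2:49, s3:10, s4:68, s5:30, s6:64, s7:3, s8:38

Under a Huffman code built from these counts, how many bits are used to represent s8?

Huffman merges, smallest pair first:
combine s7(3), s3(10) → 13
combine 13, s5(30) → 43
combine s8(38), 43 → 81
combine s2(49), s1(50) → 99
combine s6(64), s4(68) → 132
combine 81, 99 → 180
combine 132, 180 → 312
The subtree containing s8 is merged 3 times, so code length = 3.

3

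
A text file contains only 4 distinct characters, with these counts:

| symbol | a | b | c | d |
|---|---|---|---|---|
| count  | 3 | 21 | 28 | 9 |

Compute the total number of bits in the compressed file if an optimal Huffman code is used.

106

Greedily combine the two least-frequent nodes:
combine a(3), d(9) → 12
combine 12, b(21) → 33
combine c(28), 33 → 61
The encoded length is the sum of every internal node's weight: 12 + 33 + 61 = 106 bits.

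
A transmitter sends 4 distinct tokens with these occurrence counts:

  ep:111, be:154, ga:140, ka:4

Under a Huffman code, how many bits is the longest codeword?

3

Merge the two lowest-weight nodes at each step:
combine ka(4), ep(111) → 115
combine 115, ga(140) → 255
combine be(154), 255 → 409
The first pair merged (ka, ep) ends up deepest, at depth 3.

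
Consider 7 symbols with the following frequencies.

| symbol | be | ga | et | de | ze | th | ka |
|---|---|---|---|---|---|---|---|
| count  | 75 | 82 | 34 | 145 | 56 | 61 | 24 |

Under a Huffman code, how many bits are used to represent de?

2

Repeatedly merge the two smallest:
combine ka(24), et(34) → 58
combine ze(56), 58 → 114
combine th(61), be(75) → 136
combine ga(82), 114 → 196
combine 136, de(145) → 281
combine 196, 281 → 477
de sits 2 levels below the root, so its codeword is 2 bits.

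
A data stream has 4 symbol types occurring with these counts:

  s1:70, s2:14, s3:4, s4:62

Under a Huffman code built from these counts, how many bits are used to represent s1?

1

Huffman merges, smallest pair first:
merge s3(4) and s2(14): 18
merge 18 and s4(62): 80
merge s1(70) and 80: 150
s1 sits one level below the root: a 1-bit codeword.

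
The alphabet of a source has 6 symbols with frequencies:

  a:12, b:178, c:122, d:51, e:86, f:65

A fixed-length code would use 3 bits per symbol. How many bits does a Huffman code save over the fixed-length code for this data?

Fixed-length: 3 bits × 514 symbols = 1542 bits.
Huffman merges:
merge a(12) and d(51): 63
merge 63 and f(65): 128
merge e(86) and c(122): 208
merge 128 and b(178): 306
merge 208 and 306: 514
Huffman total = 63 + 128 + 208 + 306 + 514 = 1219 bits.
Saving = 1542 − 1219 = 323 bits.

323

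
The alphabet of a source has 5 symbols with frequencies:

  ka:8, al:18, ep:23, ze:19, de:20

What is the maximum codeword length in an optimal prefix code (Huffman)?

3

Merge the two lowest-weight nodes at each step:
combine ka(8), al(18) → 26
combine ze(19), de(20) → 39
combine ep(23), 26 → 49
combine 39, 49 → 88
The rarest symbols sit at the bottom; the longest codeword is 3 bits.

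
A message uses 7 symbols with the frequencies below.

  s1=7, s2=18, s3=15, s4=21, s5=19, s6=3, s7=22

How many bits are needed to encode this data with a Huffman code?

Greedily combine the two least-frequent nodes:
s6(3) + s1(7) → 10
10 + s3(15) → 25
s2(18) + s5(19) → 37
s4(21) + s7(22) → 43
25 + 37 → 62
43 + 62 → 105
The encoded length is the sum of every internal node's weight: 10 + 25 + 37 + 43 + 62 + 105 = 282 bits.

282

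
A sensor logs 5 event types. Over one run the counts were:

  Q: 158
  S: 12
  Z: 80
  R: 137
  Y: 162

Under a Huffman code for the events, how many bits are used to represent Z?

3

Repeatedly merge the two smallest:
merge S(12) and Z(80): 92
merge 92 and R(137): 229
merge Q(158) and Y(162): 320
merge 229 and 320: 549
Z sits 3 levels below the root, so its codeword is 3 bits.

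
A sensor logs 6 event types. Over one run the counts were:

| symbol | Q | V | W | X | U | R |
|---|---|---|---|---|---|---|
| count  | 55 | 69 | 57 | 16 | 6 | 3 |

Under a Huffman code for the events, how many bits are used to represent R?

4

Huffman merges, smallest pair first:
merge R(3) and U(6): 9
merge 9 and X(16): 25
merge 25 and Q(55): 80
merge W(57) and V(69): 126
merge 80 and 126: 206
R's leaf is at depth 4, giving a 4-bit codeword.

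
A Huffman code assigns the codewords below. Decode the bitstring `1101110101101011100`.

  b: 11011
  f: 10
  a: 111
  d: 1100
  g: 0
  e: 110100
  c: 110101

Read left to right; each codeword is recognised as soon as it completes (prefix code):
  11011→b | 10→f | 10→f | 110101→c | 1100→d
Decoded message: bffcd

bffcd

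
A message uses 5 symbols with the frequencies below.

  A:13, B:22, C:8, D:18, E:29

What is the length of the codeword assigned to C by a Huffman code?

Repeatedly merge the two smallest:
combine C(8), A(13) → 21
combine D(18), 21 → 39
combine B(22), E(29) → 51
combine 39, 51 → 90
C sits 3 levels below the root, so its codeword is 3 bits.

3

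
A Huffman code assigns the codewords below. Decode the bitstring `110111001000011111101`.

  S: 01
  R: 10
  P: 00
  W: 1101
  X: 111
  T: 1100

WTRPSXW

Read left to right; each codeword is recognised as soon as it completes (prefix code):
  1101→W | 1100→T | 10→R | 00→P | 01→S | 111→X | 1101→W
Decoded message: WTRPSXW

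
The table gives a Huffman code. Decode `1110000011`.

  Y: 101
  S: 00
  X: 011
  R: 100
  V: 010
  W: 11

WRSX

Read left to right; each codeword is recognised as soon as it completes (prefix code):
  11→W | 100→R | 00→S | 011→X
Decoded message: WRSX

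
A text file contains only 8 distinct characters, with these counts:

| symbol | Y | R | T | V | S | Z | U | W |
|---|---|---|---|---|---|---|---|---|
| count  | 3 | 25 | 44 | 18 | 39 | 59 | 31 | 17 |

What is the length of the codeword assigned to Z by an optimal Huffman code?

2

Build the tree from the bottom:
merge Y(3) and W(17): 20
merge V(18) and 20: 38
merge R(25) and U(31): 56
merge 38 and S(39): 77
merge T(44) and 56: 100
merge Z(59) and 77: 136
merge 100 and 136: 236
Z's leaf is at depth 2, giving a 2-bit codeword.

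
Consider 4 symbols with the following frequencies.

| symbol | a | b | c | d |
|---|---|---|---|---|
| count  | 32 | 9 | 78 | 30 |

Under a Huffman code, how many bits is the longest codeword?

Merge the two lowest-weight nodes at each step:
combine b(9), d(30) → 39
combine a(32), 39 → 71
combine 71, c(78) → 149
Maximum depth reached is 3.

3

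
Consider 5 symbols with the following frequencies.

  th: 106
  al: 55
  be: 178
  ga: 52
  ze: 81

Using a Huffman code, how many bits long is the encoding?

Build the Huffman tree bottom-up:
combine ga(52), al(55) → 107
combine ze(81), th(106) → 187
combine 107, be(178) → 285
combine 187, 285 → 472
Total encoded bits = sum of merged weights = 107 + 187 + 285 + 472 = 1051.

1051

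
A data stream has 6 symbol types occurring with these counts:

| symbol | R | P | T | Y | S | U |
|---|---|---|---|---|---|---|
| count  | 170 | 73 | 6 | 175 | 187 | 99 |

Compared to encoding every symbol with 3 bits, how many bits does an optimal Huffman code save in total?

Fixed-length: 3 bits × 710 symbols = 2130 bits.
Huffman merges:
merge T(6) and P(73): 79
merge 79 and U(99): 178
merge R(170) and Y(175): 345
merge 178 and S(187): 365
merge 345 and 365: 710
Huffman total = 79 + 178 + 345 + 365 + 710 = 1677 bits.
Saving = 2130 − 1677 = 453 bits.

453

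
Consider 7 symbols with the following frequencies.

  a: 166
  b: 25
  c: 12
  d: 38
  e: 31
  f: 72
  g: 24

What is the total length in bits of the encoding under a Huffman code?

864

Greedily combine the two least-frequent nodes:
merge c(12) and g(24): 36
merge b(25) and e(31): 56
merge 36 and d(38): 74
merge 56 and f(72): 128
merge 74 and 128: 202
merge a(166) and 202: 368
The encoded length is the sum of every internal node's weight: 36 + 56 + 74 + 128 + 202 + 368 = 864 bits.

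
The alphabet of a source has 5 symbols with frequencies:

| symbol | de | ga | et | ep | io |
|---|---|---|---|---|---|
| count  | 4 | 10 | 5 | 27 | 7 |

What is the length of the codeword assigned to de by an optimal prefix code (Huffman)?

4

Repeatedly merge the two smallest:
merge de(4) and et(5): 9
merge io(7) and 9: 16
merge ga(10) and 16: 26
merge 26 and ep(27): 53
de's leaf is at depth 4, giving a 4-bit codeword.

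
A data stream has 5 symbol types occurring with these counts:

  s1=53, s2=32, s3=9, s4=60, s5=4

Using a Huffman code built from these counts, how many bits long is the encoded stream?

Merge the two smallest weights repeatedly:
merge s5(4) and s3(9): 13
merge 13 and s2(32): 45
merge 45 and s1(53): 98
merge s4(60) and 98: 158
The encoded length is the sum of every internal node's weight: 13 + 45 + 98 + 158 = 314 bits.

314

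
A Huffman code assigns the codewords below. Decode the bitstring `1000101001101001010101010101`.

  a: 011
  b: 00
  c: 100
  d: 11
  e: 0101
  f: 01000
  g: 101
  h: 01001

Read left to right; each codeword is recognised as soon as it completes (prefix code):
  100→c | 0101→e | 00→b | 11→d | 01001→h | 0101→e | 0101→e | 0101→e
Decoded message: cebdheee

cebdheee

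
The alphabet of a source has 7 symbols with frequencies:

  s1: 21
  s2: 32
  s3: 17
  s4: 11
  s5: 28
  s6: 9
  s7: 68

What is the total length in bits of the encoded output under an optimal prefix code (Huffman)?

Build the Huffman tree bottom-up:
merge s6(9) and s4(11): 20
merge s3(17) and 20: 37
merge s1(21) and s5(28): 49
merge s2(32) and 37: 69
merge 49 and s7(68): 117
merge 69 and 117: 186
The encoded length is the sum of every internal node's weight: 20 + 37 + 49 + 69 + 117 + 186 = 478 bits.

478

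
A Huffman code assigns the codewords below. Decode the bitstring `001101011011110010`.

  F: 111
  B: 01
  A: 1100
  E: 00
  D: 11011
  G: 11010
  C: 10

Read left to right; each codeword is recognised as soon as it completes (prefix code):
  00→E | 11010→G | 11011→D | 1100→A | 10→C
Decoded message: EGDAC

EGDAC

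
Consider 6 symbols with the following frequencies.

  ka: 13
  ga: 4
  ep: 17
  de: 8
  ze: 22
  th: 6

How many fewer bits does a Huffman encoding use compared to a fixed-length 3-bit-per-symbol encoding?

42

Fixed-length: 3 bits × 70 symbols = 210 bits.
Huffman merges:
merge ga(4) and th(6): 10
merge de(8) and 10: 18
merge ka(13) and ep(17): 30
merge 18 and ze(22): 40
merge 30 and 40: 70
Huffman total = 10 + 18 + 30 + 40 + 70 = 168 bits.
Saving = 210 − 168 = 42 bits.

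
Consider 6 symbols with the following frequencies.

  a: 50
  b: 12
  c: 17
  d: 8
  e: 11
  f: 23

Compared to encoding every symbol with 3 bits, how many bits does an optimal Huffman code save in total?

Fixed-length: 3 bits × 121 symbols = 363 bits.
Huffman merges:
combine d(8), e(11) → 19
combine b(12), c(17) → 29
combine 19, f(23) → 42
combine 29, 42 → 71
combine a(50), 71 → 121
Huffman total = 19 + 29 + 42 + 71 + 121 = 282 bits.
Saving = 363 − 282 = 81 bits.

81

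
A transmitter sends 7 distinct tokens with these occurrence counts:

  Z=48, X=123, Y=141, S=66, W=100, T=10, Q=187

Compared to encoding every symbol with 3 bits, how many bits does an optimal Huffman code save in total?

Fixed-length: 3 bits × 675 symbols = 2025 bits.
Huffman merges:
merge T(10) and Z(48): 58
merge 58 and S(66): 124
merge W(100) and X(123): 223
merge 124 and Y(141): 265
merge Q(187) and 223: 410
merge 265 and 410: 675
Huffman total = 58 + 124 + 223 + 265 + 410 + 675 = 1755 bits.
Saving = 2025 − 1755 = 270 bits.

270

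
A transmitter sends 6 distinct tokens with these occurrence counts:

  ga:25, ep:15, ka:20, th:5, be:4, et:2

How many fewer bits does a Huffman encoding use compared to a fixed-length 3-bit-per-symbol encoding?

Fixed-length: 3 bits × 71 symbols = 213 bits.
Huffman merges:
merge et(2) and be(4): 6
merge th(5) and 6: 11
merge 11 and ep(15): 26
merge ka(20) and ga(25): 45
merge 26 and 45: 71
Huffman total = 6 + 11 + 26 + 45 + 71 = 159 bits.
Saving = 213 − 159 = 54 bits.

54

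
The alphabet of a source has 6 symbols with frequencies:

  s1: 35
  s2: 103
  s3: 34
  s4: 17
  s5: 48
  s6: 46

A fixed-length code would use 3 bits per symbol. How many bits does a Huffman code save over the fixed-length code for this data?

155

Fixed-length: 3 bits × 283 symbols = 849 bits.
Huffman merges:
merge s4(17) and s3(34): 51
merge s1(35) and s6(46): 81
merge s5(48) and 51: 99
merge 81 and 99: 180
merge s2(103) and 180: 283
Huffman total = 51 + 81 + 99 + 180 + 283 = 694 bits.
Saving = 849 − 694 = 155 bits.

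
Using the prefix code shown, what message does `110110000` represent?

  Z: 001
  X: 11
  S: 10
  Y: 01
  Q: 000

Read left to right; each codeword is recognised as soon as it completes (prefix code):
  11→X | 01→Y | 10→S | 000→Q
Decoded message: XYSQ

XYSQ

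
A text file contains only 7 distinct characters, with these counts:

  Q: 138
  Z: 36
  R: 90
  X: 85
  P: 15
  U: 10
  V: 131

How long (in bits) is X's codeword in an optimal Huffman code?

3

Repeatedly merge the two smallest:
combine U(10), P(15) → 25
combine 25, Z(36) → 61
combine 61, X(85) → 146
combine R(90), V(131) → 221
combine Q(138), 146 → 284
combine 221, 284 → 505
X sits 3 levels below the root, so its codeword is 3 bits.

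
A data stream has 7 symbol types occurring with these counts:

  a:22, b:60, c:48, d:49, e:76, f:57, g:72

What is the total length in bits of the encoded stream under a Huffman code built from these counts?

Greedily combine the two least-frequent nodes:
combine a(22), c(48) → 70
combine d(49), f(57) → 106
combine b(60), 70 → 130
combine g(72), e(76) → 148
combine 106, 130 → 236
combine 148, 236 → 384
Total encoded bits = sum of merged weights = 70 + 106 + 130 + 148 + 236 + 384 = 1074.

1074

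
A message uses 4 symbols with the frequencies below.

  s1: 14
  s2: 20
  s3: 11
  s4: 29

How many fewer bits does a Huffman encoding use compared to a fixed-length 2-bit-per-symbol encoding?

Fixed-length: 2 bits × 74 symbols = 148 bits.
Huffman merges:
combine s3(11), s1(14) → 25
combine s2(20), 25 → 45
combine s4(29), 45 → 74
Huffman total = 25 + 45 + 74 = 144 bits.
Saving = 148 − 144 = 4 bits.

4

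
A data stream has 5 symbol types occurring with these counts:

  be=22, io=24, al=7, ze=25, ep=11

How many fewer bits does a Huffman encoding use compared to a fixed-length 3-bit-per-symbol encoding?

Fixed-length: 3 bits × 89 symbols = 267 bits.
Huffman merges:
al(7) + ep(11) → 18
18 + be(22) → 40
io(24) + ze(25) → 49
40 + 49 → 89
Huffman total = 18 + 40 + 49 + 89 = 196 bits.
Saving = 267 − 196 = 71 bits.

71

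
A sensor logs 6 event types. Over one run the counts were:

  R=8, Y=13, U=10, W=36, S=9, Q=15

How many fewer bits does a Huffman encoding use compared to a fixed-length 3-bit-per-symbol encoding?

Fixed-length: 3 bits × 91 symbols = 273 bits.
Huffman merges:
merge R(8) and S(9): 17
merge U(10) and Y(13): 23
merge Q(15) and 17: 32
merge 23 and 32: 55
merge W(36) and 55: 91
Huffman total = 17 + 23 + 32 + 55 + 91 = 218 bits.
Saving = 273 − 218 = 55 bits.

55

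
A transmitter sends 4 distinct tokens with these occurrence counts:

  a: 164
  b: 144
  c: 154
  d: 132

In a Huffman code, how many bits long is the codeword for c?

Repeatedly merge the two smallest:
d(132) + b(144) → 276
c(154) + a(164) → 318
276 + 318 → 594
c sits 2 levels below the root, so its codeword is 2 bits.

2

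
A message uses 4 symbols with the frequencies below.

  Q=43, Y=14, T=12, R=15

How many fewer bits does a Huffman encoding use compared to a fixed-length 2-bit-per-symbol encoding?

17

Fixed-length: 2 bits × 84 symbols = 168 bits.
Huffman merges:
merge T(12) and Y(14): 26
merge R(15) and 26: 41
merge 41 and Q(43): 84
Huffman total = 26 + 41 + 84 = 151 bits.
Saving = 168 − 151 = 17 bits.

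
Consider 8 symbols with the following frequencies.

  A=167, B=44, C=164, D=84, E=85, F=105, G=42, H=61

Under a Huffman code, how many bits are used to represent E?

3

Build the tree from the bottom:
combine G(42), B(44) → 86
combine H(61), D(84) → 145
combine E(85), 86 → 171
combine F(105), 145 → 250
combine C(164), A(167) → 331
combine 171, 250 → 421
combine 331, 421 → 752
E sits 3 levels below the root, so its codeword is 3 bits.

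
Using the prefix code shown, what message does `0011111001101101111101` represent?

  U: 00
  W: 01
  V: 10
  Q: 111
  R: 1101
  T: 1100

Read left to right; each codeword is recognised as soon as it completes (prefix code):
  00→U | 111→Q | 1100→T | 1101→R | 10→V | 111→Q | 1101→R
Decoded message: UQTRVQR

UQTRVQR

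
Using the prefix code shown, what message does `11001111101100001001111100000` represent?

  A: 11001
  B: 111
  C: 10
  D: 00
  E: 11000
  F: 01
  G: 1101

Read left to right; each codeword is recognised as soon as it completes (prefix code):
  11001→A | 111→B | 10→C | 11000→E | 01→F | 00→D | 111→B | 11000→E | 00→D
Decoded message: ABCEFDBED

ABCEFDBED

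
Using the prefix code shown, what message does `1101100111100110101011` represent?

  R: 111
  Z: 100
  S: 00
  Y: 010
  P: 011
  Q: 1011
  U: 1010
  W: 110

Read left to right; each codeword is recognised as soon as it completes (prefix code):
  110→W | 110→W | 011→P | 110→W | 011→P | 010→Y | 1011→Q
Decoded message: WWPWPYQ

WWPWPYQ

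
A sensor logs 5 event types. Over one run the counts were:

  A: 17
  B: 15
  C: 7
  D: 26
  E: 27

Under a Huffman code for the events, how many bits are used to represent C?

3

Huffman merges, smallest pair first:
merge C(7) and B(15): 22
merge A(17) and 22: 39
merge D(26) and E(27): 53
merge 39 and 53: 92
The subtree containing C is merged 3 times, so code length = 3.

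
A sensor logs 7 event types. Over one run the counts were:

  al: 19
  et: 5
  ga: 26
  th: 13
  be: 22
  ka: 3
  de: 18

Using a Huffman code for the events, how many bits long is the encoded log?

278

Merge the two smallest weights repeatedly:
merge ka(3) and et(5): 8
merge 8 and th(13): 21
merge de(18) and al(19): 37
merge 21 and be(22): 43
merge ga(26) and 37: 63
merge 43 and 63: 106
Total encoded bits = sum of merged weights = 8 + 21 + 37 + 43 + 63 + 106 = 278.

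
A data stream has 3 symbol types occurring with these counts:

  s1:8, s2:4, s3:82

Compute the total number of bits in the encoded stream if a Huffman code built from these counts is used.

Greedily combine the two least-frequent nodes:
s2(4) + s1(8) → 12
12 + s3(82) → 94
Each symbol's bit-cost is frequency × depth; summing gives 106 bits (equivalently 12 + 94).

106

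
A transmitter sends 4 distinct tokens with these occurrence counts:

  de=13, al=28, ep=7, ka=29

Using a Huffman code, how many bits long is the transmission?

145

Merge the two smallest weights repeatedly:
ep(7) + de(13) → 20
20 + al(28) → 48
ka(29) + 48 → 77
Each symbol's bit-cost is frequency × depth; summing gives 145 bits (equivalently 20 + 48 + 77).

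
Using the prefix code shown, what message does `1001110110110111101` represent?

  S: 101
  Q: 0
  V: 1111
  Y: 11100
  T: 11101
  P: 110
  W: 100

Read left to right; each codeword is recognised as soon as it completes (prefix code):
  100→W | 11101→T | 101→S | 101→S | 11101→T
Decoded message: WTSST

WTSST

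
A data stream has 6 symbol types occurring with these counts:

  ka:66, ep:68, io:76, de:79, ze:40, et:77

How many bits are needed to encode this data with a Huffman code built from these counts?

Merge the two smallest weights repeatedly:
combine ze(40), ka(66) → 106
combine ep(68), io(76) → 144
combine et(77), de(79) → 156
combine 106, 144 → 250
combine 156, 250 → 406
Each symbol's bit-cost is frequency × depth; summing gives 1062 bits (equivalently 106 + 144 + 156 + 250 + 406).

1062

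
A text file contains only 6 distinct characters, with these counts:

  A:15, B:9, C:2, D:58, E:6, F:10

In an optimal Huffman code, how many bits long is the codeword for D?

Huffman merges, smallest pair first:
combine C(2), E(6) → 8
combine 8, B(9) → 17
combine F(10), A(15) → 25
combine 17, 25 → 42
combine 42, D(58) → 100
D sits one level below the root: a 1-bit codeword.

1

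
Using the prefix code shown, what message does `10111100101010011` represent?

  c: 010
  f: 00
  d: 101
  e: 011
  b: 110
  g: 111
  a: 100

Read left to right; each codeword is recognised as soon as it completes (prefix code):
  101→d | 111→g | 00→f | 101→d | 010→c | 011→e
Decoded message: dgfdce

dgfdce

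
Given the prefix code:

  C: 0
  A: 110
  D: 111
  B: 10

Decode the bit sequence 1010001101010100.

BBCCABBBC

Read left to right; each codeword is recognised as soon as it completes (prefix code):
  10→B | 10→B | 0→C | 0→C | 110→A | 10→B | 10→B | 10→B | 0→C
Decoded message: BBCCABBBC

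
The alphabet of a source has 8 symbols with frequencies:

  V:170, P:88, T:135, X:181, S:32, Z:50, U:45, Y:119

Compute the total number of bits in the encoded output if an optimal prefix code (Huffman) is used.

Merge the two smallest weights repeatedly:
merge S(32) and U(45): 77
merge Z(50) and 77: 127
merge P(88) and Y(119): 207
merge 127 and T(135): 262
merge V(170) and X(181): 351
merge 207 and 262: 469
merge 351 and 469: 820
Total encoded bits = sum of merged weights = 77 + 127 + 207 + 262 + 351 + 469 + 820 = 2313.

2313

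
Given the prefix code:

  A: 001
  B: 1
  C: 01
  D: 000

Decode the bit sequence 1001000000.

BADD

Read left to right; each codeword is recognised as soon as it completes (prefix code):
  1→B | 001→A | 000→D | 000→D
Decoded message: BADD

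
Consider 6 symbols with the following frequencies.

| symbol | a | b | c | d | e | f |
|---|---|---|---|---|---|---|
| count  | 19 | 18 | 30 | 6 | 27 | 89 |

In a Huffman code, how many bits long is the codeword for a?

3

Repeatedly merge the two smallest:
merge d(6) and b(18): 24
merge a(19) and 24: 43
merge e(27) and c(30): 57
merge 43 and 57: 100
merge f(89) and 100: 189
a sits 3 levels below the root, so its codeword is 3 bits.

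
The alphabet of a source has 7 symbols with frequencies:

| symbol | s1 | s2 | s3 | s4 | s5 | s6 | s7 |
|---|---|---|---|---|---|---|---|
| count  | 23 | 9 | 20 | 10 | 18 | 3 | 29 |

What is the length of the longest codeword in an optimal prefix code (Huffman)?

Merge the two lowest-weight nodes at each step:
merge s6(3) and s2(9): 12
merge s4(10) and 12: 22
merge s5(18) and s3(20): 38
merge 22 and s1(23): 45
merge s7(29) and 38: 67
merge 45 and 67: 112
The rarest symbols sit at the bottom; the longest codeword is 4 bits.

4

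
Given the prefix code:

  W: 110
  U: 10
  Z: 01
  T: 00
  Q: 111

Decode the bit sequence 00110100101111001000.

TWUZZQTUT

Read left to right; each codeword is recognised as soon as it completes (prefix code):
  00→T | 110→W | 10→U | 01→Z | 01→Z | 111→Q | 00→T | 10→U | 00→T
Decoded message: TWUZZQTUT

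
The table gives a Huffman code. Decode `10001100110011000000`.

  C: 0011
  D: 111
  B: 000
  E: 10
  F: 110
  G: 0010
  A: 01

Read left to right; each codeword is recognised as soon as it completes (prefix code):
  10→E | 0011→C | 0011→C | 0011→C | 000→B | 000→B
Decoded message: ECCCBB

ECCCBB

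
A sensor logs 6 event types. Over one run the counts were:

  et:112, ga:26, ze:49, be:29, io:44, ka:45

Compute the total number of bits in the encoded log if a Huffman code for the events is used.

Greedily combine the two least-frequent nodes:
merge ga(26) and be(29): 55
merge io(44) and ka(45): 89
merge ze(49) and 55: 104
merge 89 and 104: 193
merge et(112) and 193: 305
Each symbol's bit-cost is frequency × depth; summing gives 746 bits (equivalently 55 + 89 + 104 + 193 + 305).

746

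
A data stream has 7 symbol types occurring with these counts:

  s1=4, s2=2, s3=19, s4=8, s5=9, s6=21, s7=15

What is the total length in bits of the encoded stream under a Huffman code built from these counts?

Build the Huffman tree bottom-up:
merge s2(2) and s1(4): 6
merge 6 and s4(8): 14
merge s5(9) and 14: 23
merge s7(15) and s3(19): 34
merge s6(21) and 23: 44
merge 34 and 44: 78
Total encoded bits = sum of merged weights = 6 + 14 + 23 + 34 + 44 + 78 = 199.

199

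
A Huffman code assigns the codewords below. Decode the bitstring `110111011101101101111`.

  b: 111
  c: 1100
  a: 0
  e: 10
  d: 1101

dddedb

Read left to right; each codeword is recognised as soon as it completes (prefix code):
  1101→d | 1101→d | 1101→d | 10→e | 1101→d | 111→b
Decoded message: dddedb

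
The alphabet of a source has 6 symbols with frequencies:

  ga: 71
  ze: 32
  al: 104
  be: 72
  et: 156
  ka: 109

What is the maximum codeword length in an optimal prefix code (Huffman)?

4

Merge the two lowest-weight nodes at each step:
ze(32) + ga(71) → 103
be(72) + 103 → 175
al(104) + ka(109) → 213
et(156) + 175 → 331
213 + 331 → 544
The rarest symbols sit at the bottom; the longest codeword is 4 bits.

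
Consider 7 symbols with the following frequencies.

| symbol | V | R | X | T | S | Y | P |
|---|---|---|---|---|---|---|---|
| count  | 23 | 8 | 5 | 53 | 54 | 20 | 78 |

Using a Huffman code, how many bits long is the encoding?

Build the Huffman tree bottom-up:
combine X(5), R(8) → 13
combine 13, Y(20) → 33
combine V(23), 33 → 56
combine T(53), S(54) → 107
combine 56, P(78) → 134
combine 107, 134 → 241
Total encoded bits = sum of merged weights = 13 + 33 + 56 + 107 + 134 + 241 = 584.

584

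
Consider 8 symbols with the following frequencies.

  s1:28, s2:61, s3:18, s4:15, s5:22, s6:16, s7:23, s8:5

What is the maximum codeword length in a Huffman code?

Merge the two lowest-weight nodes at each step:
combine s8(5), s4(15) → 20
combine s6(16), s3(18) → 34
combine 20, s5(22) → 42
combine s7(23), s1(28) → 51
combine 34, 42 → 76
combine 51, s2(61) → 112
combine 76, 112 → 188
The first pair merged (s8, s4) ends up deepest, at depth 4.

4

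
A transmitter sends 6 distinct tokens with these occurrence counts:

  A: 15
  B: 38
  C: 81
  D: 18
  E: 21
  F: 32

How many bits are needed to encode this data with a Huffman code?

Greedily combine the two least-frequent nodes:
A(15) + D(18) → 33
E(21) + F(32) → 53
33 + B(38) → 71
53 + 71 → 124
C(81) + 124 → 205
Total encoded bits = sum of merged weights = 33 + 53 + 71 + 124 + 205 = 486.

486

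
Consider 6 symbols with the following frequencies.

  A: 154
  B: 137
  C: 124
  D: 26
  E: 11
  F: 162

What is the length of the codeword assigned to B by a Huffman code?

Repeatedly merge the two smallest:
combine E(11), D(26) → 37
combine 37, C(124) → 161
combine B(137), A(154) → 291
combine 161, F(162) → 323
combine 291, 323 → 614
B sits 2 levels below the root, so its codeword is 2 bits.

2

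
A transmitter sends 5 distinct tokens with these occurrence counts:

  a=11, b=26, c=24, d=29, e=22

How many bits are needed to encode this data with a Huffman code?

257

Build the Huffman tree bottom-up:
a(11) + e(22) → 33
c(24) + b(26) → 50
d(29) + 33 → 62
50 + 62 → 112
Total encoded bits = sum of merged weights = 33 + 50 + 62 + 112 = 257.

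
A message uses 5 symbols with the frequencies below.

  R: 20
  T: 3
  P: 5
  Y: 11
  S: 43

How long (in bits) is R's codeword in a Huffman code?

2

Build the tree from the bottom:
combine T(3), P(5) → 8
combine 8, Y(11) → 19
combine 19, R(20) → 39
combine 39, S(43) → 82
R's leaf is at depth 2, giving a 2-bit codeword.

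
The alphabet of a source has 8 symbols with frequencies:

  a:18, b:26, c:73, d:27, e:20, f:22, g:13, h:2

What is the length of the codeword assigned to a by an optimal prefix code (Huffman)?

Build the tree from the bottom:
merge h(2) and g(13): 15
merge 15 and a(18): 33
merge e(20) and f(22): 42
merge b(26) and d(27): 53
merge 33 and 42: 75
merge 53 and c(73): 126
merge 75 and 126: 201
a's leaf is at depth 3, giving a 3-bit codeword.

3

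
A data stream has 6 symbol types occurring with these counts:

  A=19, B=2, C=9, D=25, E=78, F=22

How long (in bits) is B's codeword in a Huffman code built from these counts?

4

Build the tree from the bottom:
merge B(2) and C(9): 11
merge 11 and A(19): 30
merge F(22) and D(25): 47
merge 30 and 47: 77
merge 77 and E(78): 155
B sits 4 levels below the root, so its codeword is 4 bits.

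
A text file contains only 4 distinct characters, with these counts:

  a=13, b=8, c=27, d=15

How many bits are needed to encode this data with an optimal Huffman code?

120

Greedily combine the two least-frequent nodes:
merge b(8) and a(13): 21
merge d(15) and 21: 36
merge c(27) and 36: 63
Each symbol's bit-cost is frequency × depth; summing gives 120 bits (equivalently 21 + 36 + 63).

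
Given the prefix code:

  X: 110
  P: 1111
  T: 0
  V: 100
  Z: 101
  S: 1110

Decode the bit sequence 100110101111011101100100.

Read left to right; each codeword is recognised as soon as it completes (prefix code):
  100→V | 110→X | 101→Z | 1110→S | 1110→S | 110→X | 0→T | 100→V
Decoded message: VXZSSXTV

VXZSSXTV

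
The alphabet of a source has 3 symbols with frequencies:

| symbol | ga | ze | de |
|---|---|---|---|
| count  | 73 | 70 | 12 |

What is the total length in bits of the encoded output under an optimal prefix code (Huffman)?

Build the Huffman tree bottom-up:
combine de(12), ze(70) → 82
combine ga(73), 82 → 155
The encoded length is the sum of every internal node's weight: 82 + 155 = 237 bits.

237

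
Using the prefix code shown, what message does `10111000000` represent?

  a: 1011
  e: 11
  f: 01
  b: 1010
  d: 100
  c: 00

adcc

Read left to right; each codeword is recognised as soon as it completes (prefix code):
  1011→a | 100→d | 00→c | 00→c
Decoded message: adcc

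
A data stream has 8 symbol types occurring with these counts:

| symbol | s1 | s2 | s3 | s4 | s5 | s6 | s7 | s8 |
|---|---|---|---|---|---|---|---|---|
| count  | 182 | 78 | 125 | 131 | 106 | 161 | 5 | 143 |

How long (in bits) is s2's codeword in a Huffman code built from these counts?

4

Huffman merges, smallest pair first:
merge s7(5) and s2(78): 83
merge 83 and s5(106): 189
merge s3(125) and s4(131): 256
merge s8(143) and s6(161): 304
merge s1(182) and 189: 371
merge 256 and 304: 560
merge 371 and 560: 931
The subtree containing s2 is merged 4 times, so code length = 4.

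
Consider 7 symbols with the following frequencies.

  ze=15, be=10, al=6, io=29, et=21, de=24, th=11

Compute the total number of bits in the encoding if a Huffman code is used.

Merge the two smallest weights repeatedly:
al(6) + be(10) → 16
th(11) + ze(15) → 26
16 + et(21) → 37
de(24) + 26 → 50
io(29) + 37 → 66
50 + 66 → 116
Each symbol's bit-cost is frequency × depth; summing gives 311 bits (equivalently 16 + 26 + 37 + 50 + 66 + 116).

311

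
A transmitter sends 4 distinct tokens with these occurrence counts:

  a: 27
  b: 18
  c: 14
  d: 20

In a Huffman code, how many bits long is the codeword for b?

Build the tree from the bottom:
merge c(14) and b(18): 32
merge d(20) and a(27): 47
merge 32 and 47: 79
b sits 2 levels below the root, so its codeword is 2 bits.

2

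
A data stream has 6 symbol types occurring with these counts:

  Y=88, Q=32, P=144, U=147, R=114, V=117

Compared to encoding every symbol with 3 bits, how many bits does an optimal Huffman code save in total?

Fixed-length: 3 bits × 642 symbols = 1926 bits.
Huffman merges:
merge Q(32) and Y(88): 120
merge R(114) and V(117): 231
merge 120 and P(144): 264
merge U(147) and 231: 378
merge 264 and 378: 642
Huffman total = 120 + 231 + 264 + 378 + 642 = 1635 bits.
Saving = 1926 − 1635 = 291 bits.

291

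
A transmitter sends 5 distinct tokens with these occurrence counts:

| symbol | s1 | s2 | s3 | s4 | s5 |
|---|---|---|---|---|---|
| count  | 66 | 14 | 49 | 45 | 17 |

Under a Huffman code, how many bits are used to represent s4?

Build the tree from the bottom:
combine s2(14), s5(17) → 31
combine 31, s4(45) → 76
combine s3(49), s1(66) → 115
combine 76, 115 → 191
s4's leaf is at depth 2, giving a 2-bit codeword.

2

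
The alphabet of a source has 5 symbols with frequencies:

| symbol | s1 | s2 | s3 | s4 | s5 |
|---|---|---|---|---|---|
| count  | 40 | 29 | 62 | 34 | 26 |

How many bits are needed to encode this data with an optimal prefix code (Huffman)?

437

Greedily combine the two least-frequent nodes:
s5(26) + s2(29) → 55
s4(34) + s1(40) → 74
55 + s3(62) → 117
74 + 117 → 191
Each symbol's bit-cost is frequency × depth; summing gives 437 bits (equivalently 55 + 74 + 117 + 191).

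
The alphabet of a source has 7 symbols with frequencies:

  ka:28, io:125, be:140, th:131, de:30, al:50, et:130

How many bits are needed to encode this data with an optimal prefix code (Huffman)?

Greedily combine the two least-frequent nodes:
combine ka(28), de(30) → 58
combine al(50), 58 → 108
combine 108, io(125) → 233
combine et(130), th(131) → 261
combine be(140), 233 → 373
combine 261, 373 → 634
Each symbol's bit-cost is frequency × depth; summing gives 1667 bits (equivalently 58 + 108 + 233 + 261 + 373 + 634).

1667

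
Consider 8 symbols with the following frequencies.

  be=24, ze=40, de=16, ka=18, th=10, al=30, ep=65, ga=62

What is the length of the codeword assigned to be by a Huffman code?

Build the tree from the bottom:
merge th(10) and de(16): 26
merge ka(18) and be(24): 42
merge 26 and al(30): 56
merge ze(40) and 42: 82
merge 56 and ga(62): 118
merge ep(65) and 82: 147
merge 118 and 147: 265
The subtree containing be is merged 4 times, so code length = 4.

4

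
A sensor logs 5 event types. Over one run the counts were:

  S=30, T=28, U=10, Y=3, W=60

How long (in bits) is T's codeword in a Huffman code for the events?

3

Repeatedly merge the two smallest:
combine Y(3), U(10) → 13
combine 13, T(28) → 41
combine S(30), 41 → 71
combine W(60), 71 → 131
The subtree containing T is merged 3 times, so code length = 3.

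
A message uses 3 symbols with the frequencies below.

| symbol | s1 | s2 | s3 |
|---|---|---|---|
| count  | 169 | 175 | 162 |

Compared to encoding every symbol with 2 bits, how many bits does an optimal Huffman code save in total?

175

Fixed-length: 2 bits × 506 symbols = 1012 bits.
Huffman merges:
merge s3(162) and s1(169): 331
merge s2(175) and 331: 506
Huffman total = 331 + 506 = 837 bits.
Saving = 1012 − 837 = 175 bits.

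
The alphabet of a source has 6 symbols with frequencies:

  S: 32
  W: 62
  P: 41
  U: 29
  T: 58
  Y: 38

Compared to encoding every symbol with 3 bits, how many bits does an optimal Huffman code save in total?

120

Fixed-length: 3 bits × 260 symbols = 780 bits.
Huffman merges:
U(29) + S(32) → 61
Y(38) + P(41) → 79
T(58) + 61 → 119
W(62) + 79 → 141
119 + 141 → 260
Huffman total = 61 + 79 + 119 + 141 + 260 = 660 bits.
Saving = 780 − 660 = 120 bits.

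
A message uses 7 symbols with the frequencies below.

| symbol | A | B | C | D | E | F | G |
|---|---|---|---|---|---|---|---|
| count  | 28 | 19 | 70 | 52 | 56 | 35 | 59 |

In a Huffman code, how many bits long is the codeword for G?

2

Huffman merges, smallest pair first:
combine B(19), A(28) → 47
combine F(35), 47 → 82
combine D(52), E(56) → 108
combine G(59), C(70) → 129
combine 82, 108 → 190
combine 129, 190 → 319
The subtree containing G is merged 2 times, so code length = 2.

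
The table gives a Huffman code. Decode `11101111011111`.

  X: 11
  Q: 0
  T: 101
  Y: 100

Read left to right; each codeword is recognised as soon as it completes (prefix code):
  11→X | 101→T | 11→X | 101→T | 11→X | 11→X
Decoded message: XTXTXX

XTXTXX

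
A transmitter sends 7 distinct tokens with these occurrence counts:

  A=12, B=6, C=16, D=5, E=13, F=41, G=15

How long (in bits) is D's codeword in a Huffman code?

Build the tree from the bottom:
D(5) + B(6) → 11
11 + A(12) → 23
E(13) + G(15) → 28
C(16) + 23 → 39
28 + 39 → 67
F(41) + 67 → 108
The subtree containing D is merged 5 times, so code length = 5.

5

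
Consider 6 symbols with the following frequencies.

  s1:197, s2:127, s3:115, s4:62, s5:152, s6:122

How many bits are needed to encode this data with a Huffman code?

1976

Merge the two smallest weights repeatedly:
s4(62) + s3(115) → 177
s6(122) + s2(127) → 249
s5(152) + 177 → 329
s1(197) + 249 → 446
329 + 446 → 775
Each symbol's bit-cost is frequency × depth; summing gives 1976 bits (equivalently 177 + 249 + 329 + 446 + 775).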